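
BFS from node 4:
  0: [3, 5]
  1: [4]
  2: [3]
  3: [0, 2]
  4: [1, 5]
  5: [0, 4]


Visit 4, enqueue [1, 5]
Visit 1, enqueue []
Visit 5, enqueue [0]
Visit 0, enqueue [3]
Visit 3, enqueue [2]
Visit 2, enqueue []

BFS order: [4, 1, 5, 0, 3, 2]


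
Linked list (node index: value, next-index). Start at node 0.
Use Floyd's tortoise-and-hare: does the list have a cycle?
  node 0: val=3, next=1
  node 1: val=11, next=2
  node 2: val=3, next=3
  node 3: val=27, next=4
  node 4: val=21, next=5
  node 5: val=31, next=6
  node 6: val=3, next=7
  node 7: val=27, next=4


Floyd's tortoise (slow, +1) and hare (fast, +2):
  init: slow=0, fast=0
  step 1: slow=1, fast=2
  step 2: slow=2, fast=4
  step 3: slow=3, fast=6
  step 4: slow=4, fast=4
  slow == fast at node 4: cycle detected

Cycle: yes


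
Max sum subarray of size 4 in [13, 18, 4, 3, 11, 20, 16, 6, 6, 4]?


[0:4]: 38
[1:5]: 36
[2:6]: 38
[3:7]: 50
[4:8]: 53
[5:9]: 48
[6:10]: 32

Max: 53 at [4:8]


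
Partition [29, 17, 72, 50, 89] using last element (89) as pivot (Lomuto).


Pivot: 89
  29 <= 89: advance i (no swap)
  17 <= 89: advance i (no swap)
  72 <= 89: advance i (no swap)
  50 <= 89: advance i (no swap)
Place pivot at 4: [29, 17, 72, 50, 89]

Partitioned: [29, 17, 72, 50, 89]


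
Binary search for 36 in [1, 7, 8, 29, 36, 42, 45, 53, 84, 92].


Step 1: lo=0, hi=9, mid=4, val=36

Found at index 4


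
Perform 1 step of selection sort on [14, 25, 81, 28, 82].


Initial: [14, 25, 81, 28, 82]
Step 1: min=14 at 0
  Swap: [14, 25, 81, 28, 82]

After 1 step: [14, 25, 81, 28, 82]


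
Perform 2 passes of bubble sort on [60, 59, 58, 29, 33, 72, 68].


Initial: [60, 59, 58, 29, 33, 72, 68]
Pass 1: [59, 58, 29, 33, 60, 68, 72] (5 swaps)
Pass 2: [58, 29, 33, 59, 60, 68, 72] (3 swaps)

After 2 passes: [58, 29, 33, 59, 60, 68, 72]


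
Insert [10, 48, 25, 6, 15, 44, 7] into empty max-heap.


Insert 10: [10]
Insert 48: [48, 10]
Insert 25: [48, 10, 25]
Insert 6: [48, 10, 25, 6]
Insert 15: [48, 15, 25, 6, 10]
Insert 44: [48, 15, 44, 6, 10, 25]
Insert 7: [48, 15, 44, 6, 10, 25, 7]

Final heap: [48, 15, 44, 6, 10, 25, 7]


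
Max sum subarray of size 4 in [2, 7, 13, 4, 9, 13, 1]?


[0:4]: 26
[1:5]: 33
[2:6]: 39
[3:7]: 27

Max: 39 at [2:6]


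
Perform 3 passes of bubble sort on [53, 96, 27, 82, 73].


Initial: [53, 96, 27, 82, 73]
Pass 1: [53, 27, 82, 73, 96] (3 swaps)
Pass 2: [27, 53, 73, 82, 96] (2 swaps)
Pass 3: [27, 53, 73, 82, 96] (0 swaps)

After 3 passes: [27, 53, 73, 82, 96]


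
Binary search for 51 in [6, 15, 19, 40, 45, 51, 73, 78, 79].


Step 1: lo=0, hi=8, mid=4, val=45
Step 2: lo=5, hi=8, mid=6, val=73
Step 3: lo=5, hi=5, mid=5, val=51

Found at index 5


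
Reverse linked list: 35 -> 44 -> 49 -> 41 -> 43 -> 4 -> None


Step 1: curr=35, set curr.next=prev(None) | reversed so far: 35
Step 2: curr=44, set curr.next=prev(35) | reversed so far: 44 -> 35
Step 3: curr=49, set curr.next=prev(44) | reversed so far: 49 -> 44 -> 35
Step 4: curr=41, set curr.next=prev(49) | reversed so far: 41 -> 49 -> 44 -> 35
Step 5: curr=43, set curr.next=prev(41) | reversed so far: 43 -> 41 -> 49 -> 44 -> 35
Step 6: curr=4, set curr.next=prev(43) | reversed so far: 4 -> 43 -> 41 -> 49 -> 44 -> 35

4 -> 43 -> 41 -> 49 -> 44 -> 35 -> None


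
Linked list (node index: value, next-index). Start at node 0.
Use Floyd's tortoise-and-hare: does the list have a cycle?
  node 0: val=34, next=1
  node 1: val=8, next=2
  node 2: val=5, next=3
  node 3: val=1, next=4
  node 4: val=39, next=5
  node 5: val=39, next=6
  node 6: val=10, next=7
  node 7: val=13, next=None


Floyd's tortoise (slow, +1) and hare (fast, +2):
  init: slow=0, fast=0
  step 1: slow=1, fast=2
  step 2: slow=2, fast=4
  step 3: slow=3, fast=6
  step 4: fast 6->7->None, no cycle

Cycle: no


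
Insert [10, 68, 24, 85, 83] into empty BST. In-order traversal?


Insert 10: root
Insert 68: R from 10
Insert 24: R from 10 -> L from 68
Insert 85: R from 10 -> R from 68
Insert 83: R from 10 -> R from 68 -> L from 85

In-order: [10, 24, 68, 83, 85]


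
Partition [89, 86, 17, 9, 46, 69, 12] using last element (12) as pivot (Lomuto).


Pivot: 12
  9 <= 12: swap -> [9, 86, 17, 89, 46, 69, 12]
Place pivot at 1: [9, 12, 17, 89, 46, 69, 86]

Partitioned: [9, 12, 17, 89, 46, 69, 86]


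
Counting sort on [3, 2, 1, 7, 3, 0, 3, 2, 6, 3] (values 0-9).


Input: [3, 2, 1, 7, 3, 0, 3, 2, 6, 3]
Counts: [1, 1, 2, 4, 0, 0, 1, 1, 0, 0]

Sorted: [0, 1, 2, 2, 3, 3, 3, 3, 6, 7]


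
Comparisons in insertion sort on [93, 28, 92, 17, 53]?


Algorithm: insertion sort
Input: [93, 28, 92, 17, 53]
Sorted: [17, 28, 53, 92, 93]

9


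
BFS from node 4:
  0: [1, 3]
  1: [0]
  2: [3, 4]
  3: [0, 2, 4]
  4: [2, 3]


Visit 4, enqueue [2, 3]
Visit 2, enqueue []
Visit 3, enqueue [0]
Visit 0, enqueue [1]
Visit 1, enqueue []

BFS order: [4, 2, 3, 0, 1]


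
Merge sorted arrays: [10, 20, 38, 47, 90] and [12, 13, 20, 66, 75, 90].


Take 10 from A
Take 12 from B
Take 13 from B
Take 20 from A
Take 20 from B
Take 38 from A
Take 47 from A
Take 66 from B
Take 75 from B
Take 90 from A

Merged: [10, 12, 13, 20, 20, 38, 47, 66, 75, 90, 90]


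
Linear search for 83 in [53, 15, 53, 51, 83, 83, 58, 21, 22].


i=0: 53!=83
i=1: 15!=83
i=2: 53!=83
i=3: 51!=83
i=4: 83==83 found!

Found at 4, 5 comps


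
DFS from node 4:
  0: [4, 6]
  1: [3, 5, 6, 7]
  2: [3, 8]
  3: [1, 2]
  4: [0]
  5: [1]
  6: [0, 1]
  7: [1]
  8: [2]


Visit 4, push [0]
Visit 0, push [6]
Visit 6, push [1]
Visit 1, push [7, 5, 3]
Visit 3, push [2]
Visit 2, push [8]
Visit 8, push []
Visit 5, push []
Visit 7, push []

DFS order: [4, 0, 6, 1, 3, 2, 8, 5, 7]


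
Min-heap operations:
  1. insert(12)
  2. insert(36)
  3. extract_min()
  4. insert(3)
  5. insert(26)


insert(12) -> [12]
insert(36) -> [12, 36]
extract_min()->12, [36]
insert(3) -> [3, 36]
insert(26) -> [3, 36, 26]

Final heap: [3, 36, 26]


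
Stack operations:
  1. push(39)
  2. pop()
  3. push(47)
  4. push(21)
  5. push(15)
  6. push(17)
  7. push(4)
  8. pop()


push(39) -> [39]
pop()->39, []
push(47) -> [47]
push(21) -> [47, 21]
push(15) -> [47, 21, 15]
push(17) -> [47, 21, 15, 17]
push(4) -> [47, 21, 15, 17, 4]
pop()->4, [47, 21, 15, 17]

Final stack: [47, 21, 15, 17]


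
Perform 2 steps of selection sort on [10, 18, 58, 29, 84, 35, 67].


Initial: [10, 18, 58, 29, 84, 35, 67]
Step 1: min=10 at 0
  Swap: [10, 18, 58, 29, 84, 35, 67]
Step 2: min=18 at 1
  Swap: [10, 18, 58, 29, 84, 35, 67]

After 2 steps: [10, 18, 58, 29, 84, 35, 67]


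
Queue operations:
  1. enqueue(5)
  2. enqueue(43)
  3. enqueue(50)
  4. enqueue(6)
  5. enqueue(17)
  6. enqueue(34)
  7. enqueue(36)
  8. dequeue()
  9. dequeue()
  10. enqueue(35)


enqueue(5) -> [5]
enqueue(43) -> [5, 43]
enqueue(50) -> [5, 43, 50]
enqueue(6) -> [5, 43, 50, 6]
enqueue(17) -> [5, 43, 50, 6, 17]
enqueue(34) -> [5, 43, 50, 6, 17, 34]
enqueue(36) -> [5, 43, 50, 6, 17, 34, 36]
dequeue()->5, [43, 50, 6, 17, 34, 36]
dequeue()->43, [50, 6, 17, 34, 36]
enqueue(35) -> [50, 6, 17, 34, 36, 35]

Final queue: [50, 6, 17, 34, 36, 35]


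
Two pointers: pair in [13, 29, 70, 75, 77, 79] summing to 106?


lo=0(13)+hi=5(79)=92
lo=1(29)+hi=5(79)=108
lo=1(29)+hi=4(77)=106

Yes: 29+77=106


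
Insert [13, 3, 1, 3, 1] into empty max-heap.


Insert 13: [13]
Insert 3: [13, 3]
Insert 1: [13, 3, 1]
Insert 3: [13, 3, 1, 3]
Insert 1: [13, 3, 1, 3, 1]

Final heap: [13, 3, 1, 3, 1]


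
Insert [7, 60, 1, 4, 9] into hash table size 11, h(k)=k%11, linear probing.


Insert 7: h=7 -> slot 7
Insert 60: h=5 -> slot 5
Insert 1: h=1 -> slot 1
Insert 4: h=4 -> slot 4
Insert 9: h=9 -> slot 9

Table: [None, 1, None, None, 4, 60, None, 7, None, 9, None]


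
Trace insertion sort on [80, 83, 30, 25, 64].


Initial: [80, 83, 30, 25, 64]
Insert 83: [80, 83, 30, 25, 64]
Insert 30: [30, 80, 83, 25, 64]
Insert 25: [25, 30, 80, 83, 64]
Insert 64: [25, 30, 64, 80, 83]

Sorted: [25, 30, 64, 80, 83]


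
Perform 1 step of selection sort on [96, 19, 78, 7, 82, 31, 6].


Initial: [96, 19, 78, 7, 82, 31, 6]
Step 1: min=6 at 6
  Swap: [6, 19, 78, 7, 82, 31, 96]

After 1 step: [6, 19, 78, 7, 82, 31, 96]


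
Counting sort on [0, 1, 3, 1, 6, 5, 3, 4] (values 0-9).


Input: [0, 1, 3, 1, 6, 5, 3, 4]
Counts: [1, 2, 0, 2, 1, 1, 1, 0, 0, 0]

Sorted: [0, 1, 1, 3, 3, 4, 5, 6]


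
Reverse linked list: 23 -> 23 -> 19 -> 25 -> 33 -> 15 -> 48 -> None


Step 1: curr=23, set curr.next=prev(None) | reversed so far: 23
Step 2: curr=23, set curr.next=prev(23) | reversed so far: 23 -> 23
Step 3: curr=19, set curr.next=prev(23) | reversed so far: 19 -> 23 -> 23
Step 4: curr=25, set curr.next=prev(19) | reversed so far: 25 -> 19 -> 23 -> 23
Step 5: curr=33, set curr.next=prev(25) | reversed so far: 33 -> 25 -> 19 -> 23 -> 23
Step 6: curr=15, set curr.next=prev(33) | reversed so far: 15 -> 33 -> 25 -> 19 -> 23 -> 23
Step 7: curr=48, set curr.next=prev(15) | reversed so far: 48 -> 15 -> 33 -> 25 -> 19 -> 23 -> 23

48 -> 15 -> 33 -> 25 -> 19 -> 23 -> 23 -> None


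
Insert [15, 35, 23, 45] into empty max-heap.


Insert 15: [15]
Insert 35: [35, 15]
Insert 23: [35, 15, 23]
Insert 45: [45, 35, 23, 15]

Final heap: [45, 35, 23, 15]


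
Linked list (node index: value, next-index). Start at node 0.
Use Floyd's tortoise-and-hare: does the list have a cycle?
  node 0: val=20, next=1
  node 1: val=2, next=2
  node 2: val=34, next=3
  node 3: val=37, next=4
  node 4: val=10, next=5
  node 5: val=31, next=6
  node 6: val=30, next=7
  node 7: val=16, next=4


Floyd's tortoise (slow, +1) and hare (fast, +2):
  init: slow=0, fast=0
  step 1: slow=1, fast=2
  step 2: slow=2, fast=4
  step 3: slow=3, fast=6
  step 4: slow=4, fast=4
  slow == fast at node 4: cycle detected

Cycle: yes


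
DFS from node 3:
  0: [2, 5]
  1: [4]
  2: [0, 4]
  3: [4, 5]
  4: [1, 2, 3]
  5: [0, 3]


Visit 3, push [5, 4]
Visit 4, push [2, 1]
Visit 1, push []
Visit 2, push [0]
Visit 0, push [5]
Visit 5, push []

DFS order: [3, 4, 1, 2, 0, 5]


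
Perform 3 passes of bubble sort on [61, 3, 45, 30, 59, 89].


Initial: [61, 3, 45, 30, 59, 89]
Pass 1: [3, 45, 30, 59, 61, 89] (4 swaps)
Pass 2: [3, 30, 45, 59, 61, 89] (1 swaps)
Pass 3: [3, 30, 45, 59, 61, 89] (0 swaps)

After 3 passes: [3, 30, 45, 59, 61, 89]


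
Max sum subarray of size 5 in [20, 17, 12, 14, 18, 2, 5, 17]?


[0:5]: 81
[1:6]: 63
[2:7]: 51
[3:8]: 56

Max: 81 at [0:5]


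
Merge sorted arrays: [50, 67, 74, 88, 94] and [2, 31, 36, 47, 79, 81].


Take 2 from B
Take 31 from B
Take 36 from B
Take 47 from B
Take 50 from A
Take 67 from A
Take 74 from A
Take 79 from B
Take 81 from B

Merged: [2, 31, 36, 47, 50, 67, 74, 79, 81, 88, 94]


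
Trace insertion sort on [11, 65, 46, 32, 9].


Initial: [11, 65, 46, 32, 9]
Insert 65: [11, 65, 46, 32, 9]
Insert 46: [11, 46, 65, 32, 9]
Insert 32: [11, 32, 46, 65, 9]
Insert 9: [9, 11, 32, 46, 65]

Sorted: [9, 11, 32, 46, 65]


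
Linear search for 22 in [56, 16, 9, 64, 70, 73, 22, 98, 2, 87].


i=0: 56!=22
i=1: 16!=22
i=2: 9!=22
i=3: 64!=22
i=4: 70!=22
i=5: 73!=22
i=6: 22==22 found!

Found at 6, 7 comps


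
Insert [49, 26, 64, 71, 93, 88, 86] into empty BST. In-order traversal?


Insert 49: root
Insert 26: L from 49
Insert 64: R from 49
Insert 71: R from 49 -> R from 64
Insert 93: R from 49 -> R from 64 -> R from 71
Insert 88: R from 49 -> R from 64 -> R from 71 -> L from 93
Insert 86: R from 49 -> R from 64 -> R from 71 -> L from 93 -> L from 88

In-order: [26, 49, 64, 71, 86, 88, 93]


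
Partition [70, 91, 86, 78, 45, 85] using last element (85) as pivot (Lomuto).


Pivot: 85
  70 <= 85: advance i (no swap)
  78 <= 85: swap -> [70, 78, 86, 91, 45, 85]
  45 <= 85: swap -> [70, 78, 45, 91, 86, 85]
Place pivot at 3: [70, 78, 45, 85, 86, 91]

Partitioned: [70, 78, 45, 85, 86, 91]


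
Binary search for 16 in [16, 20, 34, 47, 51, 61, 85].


Step 1: lo=0, hi=6, mid=3, val=47
Step 2: lo=0, hi=2, mid=1, val=20
Step 3: lo=0, hi=0, mid=0, val=16

Found at index 0


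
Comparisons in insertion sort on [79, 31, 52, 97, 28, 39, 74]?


Algorithm: insertion sort
Input: [79, 31, 52, 97, 28, 39, 74]
Sorted: [28, 31, 39, 52, 74, 79, 97]

15


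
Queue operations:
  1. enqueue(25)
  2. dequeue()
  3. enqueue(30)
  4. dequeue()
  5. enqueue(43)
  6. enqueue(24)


enqueue(25) -> [25]
dequeue()->25, []
enqueue(30) -> [30]
dequeue()->30, []
enqueue(43) -> [43]
enqueue(24) -> [43, 24]

Final queue: [43, 24]


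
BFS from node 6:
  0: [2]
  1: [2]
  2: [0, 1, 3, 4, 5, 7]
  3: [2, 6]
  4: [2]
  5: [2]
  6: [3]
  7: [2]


Visit 6, enqueue [3]
Visit 3, enqueue [2]
Visit 2, enqueue [0, 1, 4, 5, 7]
Visit 0, enqueue []
Visit 1, enqueue []
Visit 4, enqueue []
Visit 5, enqueue []
Visit 7, enqueue []

BFS order: [6, 3, 2, 0, 1, 4, 5, 7]


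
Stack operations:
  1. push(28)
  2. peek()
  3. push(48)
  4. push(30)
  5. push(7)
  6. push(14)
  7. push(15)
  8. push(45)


push(28) -> [28]
peek()->28
push(48) -> [28, 48]
push(30) -> [28, 48, 30]
push(7) -> [28, 48, 30, 7]
push(14) -> [28, 48, 30, 7, 14]
push(15) -> [28, 48, 30, 7, 14, 15]
push(45) -> [28, 48, 30, 7, 14, 15, 45]

Final stack: [28, 48, 30, 7, 14, 15, 45]


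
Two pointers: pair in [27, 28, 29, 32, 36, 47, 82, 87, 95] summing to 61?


lo=0(27)+hi=8(95)=122
lo=0(27)+hi=7(87)=114
lo=0(27)+hi=6(82)=109
lo=0(27)+hi=5(47)=74
lo=0(27)+hi=4(36)=63
lo=0(27)+hi=3(32)=59
lo=1(28)+hi=3(32)=60
lo=2(29)+hi=3(32)=61

Yes: 29+32=61


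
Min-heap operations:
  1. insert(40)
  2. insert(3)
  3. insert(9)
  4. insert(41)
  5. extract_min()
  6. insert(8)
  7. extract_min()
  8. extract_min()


insert(40) -> [40]
insert(3) -> [3, 40]
insert(9) -> [3, 40, 9]
insert(41) -> [3, 40, 9, 41]
extract_min()->3, [9, 40, 41]
insert(8) -> [8, 9, 41, 40]
extract_min()->8, [9, 40, 41]
extract_min()->9, [40, 41]

Final heap: [40, 41]


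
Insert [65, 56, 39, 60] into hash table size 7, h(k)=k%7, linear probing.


Insert 65: h=2 -> slot 2
Insert 56: h=0 -> slot 0
Insert 39: h=4 -> slot 4
Insert 60: h=4, 1 probes -> slot 5

Table: [56, None, 65, None, 39, 60, None]


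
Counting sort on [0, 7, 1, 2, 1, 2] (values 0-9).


Input: [0, 7, 1, 2, 1, 2]
Counts: [1, 2, 2, 0, 0, 0, 0, 1, 0, 0]

Sorted: [0, 1, 1, 2, 2, 7]


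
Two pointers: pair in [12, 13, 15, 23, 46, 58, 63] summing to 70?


lo=0(12)+hi=6(63)=75
lo=0(12)+hi=5(58)=70

Yes: 12+58=70


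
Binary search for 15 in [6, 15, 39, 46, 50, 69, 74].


Step 1: lo=0, hi=6, mid=3, val=46
Step 2: lo=0, hi=2, mid=1, val=15

Found at index 1


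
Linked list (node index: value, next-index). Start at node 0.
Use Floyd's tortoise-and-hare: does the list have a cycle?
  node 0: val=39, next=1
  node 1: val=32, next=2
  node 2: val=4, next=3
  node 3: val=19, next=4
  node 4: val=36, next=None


Floyd's tortoise (slow, +1) and hare (fast, +2):
  init: slow=0, fast=0
  step 1: slow=1, fast=2
  step 2: slow=2, fast=4
  step 3: fast -> None, no cycle

Cycle: no


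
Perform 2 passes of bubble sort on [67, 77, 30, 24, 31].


Initial: [67, 77, 30, 24, 31]
Pass 1: [67, 30, 24, 31, 77] (3 swaps)
Pass 2: [30, 24, 31, 67, 77] (3 swaps)

After 2 passes: [30, 24, 31, 67, 77]


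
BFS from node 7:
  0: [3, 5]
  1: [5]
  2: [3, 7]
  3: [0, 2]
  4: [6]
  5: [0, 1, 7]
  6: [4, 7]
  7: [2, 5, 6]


Visit 7, enqueue [2, 5, 6]
Visit 2, enqueue [3]
Visit 5, enqueue [0, 1]
Visit 6, enqueue [4]
Visit 3, enqueue []
Visit 0, enqueue []
Visit 1, enqueue []
Visit 4, enqueue []

BFS order: [7, 2, 5, 6, 3, 0, 1, 4]


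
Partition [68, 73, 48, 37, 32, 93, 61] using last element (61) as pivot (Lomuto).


Pivot: 61
  48 <= 61: swap -> [48, 73, 68, 37, 32, 93, 61]
  37 <= 61: swap -> [48, 37, 68, 73, 32, 93, 61]
  32 <= 61: swap -> [48, 37, 32, 73, 68, 93, 61]
Place pivot at 3: [48, 37, 32, 61, 68, 93, 73]

Partitioned: [48, 37, 32, 61, 68, 93, 73]


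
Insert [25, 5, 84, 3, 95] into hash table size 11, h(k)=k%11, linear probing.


Insert 25: h=3 -> slot 3
Insert 5: h=5 -> slot 5
Insert 84: h=7 -> slot 7
Insert 3: h=3, 1 probes -> slot 4
Insert 95: h=7, 1 probes -> slot 8

Table: [None, None, None, 25, 3, 5, None, 84, 95, None, None]


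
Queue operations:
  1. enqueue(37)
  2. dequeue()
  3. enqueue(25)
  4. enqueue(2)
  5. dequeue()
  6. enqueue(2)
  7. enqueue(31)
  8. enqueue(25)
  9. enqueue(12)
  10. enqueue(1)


enqueue(37) -> [37]
dequeue()->37, []
enqueue(25) -> [25]
enqueue(2) -> [25, 2]
dequeue()->25, [2]
enqueue(2) -> [2, 2]
enqueue(31) -> [2, 2, 31]
enqueue(25) -> [2, 2, 31, 25]
enqueue(12) -> [2, 2, 31, 25, 12]
enqueue(1) -> [2, 2, 31, 25, 12, 1]

Final queue: [2, 2, 31, 25, 12, 1]


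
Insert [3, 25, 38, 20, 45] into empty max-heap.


Insert 3: [3]
Insert 25: [25, 3]
Insert 38: [38, 3, 25]
Insert 20: [38, 20, 25, 3]
Insert 45: [45, 38, 25, 3, 20]

Final heap: [45, 38, 25, 3, 20]


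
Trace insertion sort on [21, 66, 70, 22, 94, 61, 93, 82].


Initial: [21, 66, 70, 22, 94, 61, 93, 82]
Insert 66: [21, 66, 70, 22, 94, 61, 93, 82]
Insert 70: [21, 66, 70, 22, 94, 61, 93, 82]
Insert 22: [21, 22, 66, 70, 94, 61, 93, 82]
Insert 94: [21, 22, 66, 70, 94, 61, 93, 82]
Insert 61: [21, 22, 61, 66, 70, 94, 93, 82]
Insert 93: [21, 22, 61, 66, 70, 93, 94, 82]
Insert 82: [21, 22, 61, 66, 70, 82, 93, 94]

Sorted: [21, 22, 61, 66, 70, 82, 93, 94]


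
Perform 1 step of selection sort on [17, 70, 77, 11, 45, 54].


Initial: [17, 70, 77, 11, 45, 54]
Step 1: min=11 at 3
  Swap: [11, 70, 77, 17, 45, 54]

After 1 step: [11, 70, 77, 17, 45, 54]


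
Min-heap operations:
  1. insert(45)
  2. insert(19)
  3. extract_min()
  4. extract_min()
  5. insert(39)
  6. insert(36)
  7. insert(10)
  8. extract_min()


insert(45) -> [45]
insert(19) -> [19, 45]
extract_min()->19, [45]
extract_min()->45, []
insert(39) -> [39]
insert(36) -> [36, 39]
insert(10) -> [10, 39, 36]
extract_min()->10, [36, 39]

Final heap: [36, 39]


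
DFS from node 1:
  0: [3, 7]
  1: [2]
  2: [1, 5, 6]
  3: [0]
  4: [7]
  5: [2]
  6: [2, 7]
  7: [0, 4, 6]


Visit 1, push [2]
Visit 2, push [6, 5]
Visit 5, push []
Visit 6, push [7]
Visit 7, push [4, 0]
Visit 0, push [3]
Visit 3, push []
Visit 4, push []

DFS order: [1, 2, 5, 6, 7, 0, 3, 4]


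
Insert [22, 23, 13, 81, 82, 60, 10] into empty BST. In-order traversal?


Insert 22: root
Insert 23: R from 22
Insert 13: L from 22
Insert 81: R from 22 -> R from 23
Insert 82: R from 22 -> R from 23 -> R from 81
Insert 60: R from 22 -> R from 23 -> L from 81
Insert 10: L from 22 -> L from 13

In-order: [10, 13, 22, 23, 60, 81, 82]


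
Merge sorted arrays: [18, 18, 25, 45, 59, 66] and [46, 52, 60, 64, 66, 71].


Take 18 from A
Take 18 from A
Take 25 from A
Take 45 from A
Take 46 from B
Take 52 from B
Take 59 from A
Take 60 from B
Take 64 from B
Take 66 from A

Merged: [18, 18, 25, 45, 46, 52, 59, 60, 64, 66, 66, 71]


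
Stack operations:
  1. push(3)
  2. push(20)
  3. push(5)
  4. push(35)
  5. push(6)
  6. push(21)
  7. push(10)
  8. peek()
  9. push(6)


push(3) -> [3]
push(20) -> [3, 20]
push(5) -> [3, 20, 5]
push(35) -> [3, 20, 5, 35]
push(6) -> [3, 20, 5, 35, 6]
push(21) -> [3, 20, 5, 35, 6, 21]
push(10) -> [3, 20, 5, 35, 6, 21, 10]
peek()->10
push(6) -> [3, 20, 5, 35, 6, 21, 10, 6]

Final stack: [3, 20, 5, 35, 6, 21, 10, 6]


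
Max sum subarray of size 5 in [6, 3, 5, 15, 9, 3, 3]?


[0:5]: 38
[1:6]: 35
[2:7]: 35

Max: 38 at [0:5]


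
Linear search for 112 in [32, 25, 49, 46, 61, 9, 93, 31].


i=0: 32!=112
i=1: 25!=112
i=2: 49!=112
i=3: 46!=112
i=4: 61!=112
i=5: 9!=112
i=6: 93!=112
i=7: 31!=112

Not found, 8 comps


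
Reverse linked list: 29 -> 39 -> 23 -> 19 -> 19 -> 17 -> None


Step 1: curr=29, set curr.next=prev(None) | reversed so far: 29
Step 2: curr=39, set curr.next=prev(29) | reversed so far: 39 -> 29
Step 3: curr=23, set curr.next=prev(39) | reversed so far: 23 -> 39 -> 29
Step 4: curr=19, set curr.next=prev(23) | reversed so far: 19 -> 23 -> 39 -> 29
Step 5: curr=19, set curr.next=prev(19) | reversed so far: 19 -> 19 -> 23 -> 39 -> 29
Step 6: curr=17, set curr.next=prev(19) | reversed so far: 17 -> 19 -> 19 -> 23 -> 39 -> 29

17 -> 19 -> 19 -> 23 -> 39 -> 29 -> None


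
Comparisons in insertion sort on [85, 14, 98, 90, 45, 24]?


Algorithm: insertion sort
Input: [85, 14, 98, 90, 45, 24]
Sorted: [14, 24, 45, 85, 90, 98]

13


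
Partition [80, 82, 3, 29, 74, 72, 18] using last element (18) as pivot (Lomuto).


Pivot: 18
  3 <= 18: swap -> [3, 82, 80, 29, 74, 72, 18]
Place pivot at 1: [3, 18, 80, 29, 74, 72, 82]

Partitioned: [3, 18, 80, 29, 74, 72, 82]


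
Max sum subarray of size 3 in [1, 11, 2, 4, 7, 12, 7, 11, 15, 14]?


[0:3]: 14
[1:4]: 17
[2:5]: 13
[3:6]: 23
[4:7]: 26
[5:8]: 30
[6:9]: 33
[7:10]: 40

Max: 40 at [7:10]


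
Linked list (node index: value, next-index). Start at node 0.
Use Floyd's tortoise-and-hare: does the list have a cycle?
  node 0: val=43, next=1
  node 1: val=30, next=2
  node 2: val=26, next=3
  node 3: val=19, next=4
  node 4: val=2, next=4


Floyd's tortoise (slow, +1) and hare (fast, +2):
  init: slow=0, fast=0
  step 1: slow=1, fast=2
  step 2: slow=2, fast=4
  step 3: slow=3, fast=4
  step 4: slow=4, fast=4
  slow == fast at node 4: cycle detected

Cycle: yes


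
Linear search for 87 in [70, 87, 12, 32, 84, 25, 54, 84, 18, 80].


i=0: 70!=87
i=1: 87==87 found!

Found at 1, 2 comps


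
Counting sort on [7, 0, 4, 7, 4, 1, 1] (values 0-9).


Input: [7, 0, 4, 7, 4, 1, 1]
Counts: [1, 2, 0, 0, 2, 0, 0, 2, 0, 0]

Sorted: [0, 1, 1, 4, 4, 7, 7]


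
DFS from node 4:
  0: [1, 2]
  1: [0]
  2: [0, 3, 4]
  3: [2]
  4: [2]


Visit 4, push [2]
Visit 2, push [3, 0]
Visit 0, push [1]
Visit 1, push []
Visit 3, push []

DFS order: [4, 2, 0, 1, 3]


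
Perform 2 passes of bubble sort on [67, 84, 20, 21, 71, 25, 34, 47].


Initial: [67, 84, 20, 21, 71, 25, 34, 47]
Pass 1: [67, 20, 21, 71, 25, 34, 47, 84] (6 swaps)
Pass 2: [20, 21, 67, 25, 34, 47, 71, 84] (5 swaps)

After 2 passes: [20, 21, 67, 25, 34, 47, 71, 84]


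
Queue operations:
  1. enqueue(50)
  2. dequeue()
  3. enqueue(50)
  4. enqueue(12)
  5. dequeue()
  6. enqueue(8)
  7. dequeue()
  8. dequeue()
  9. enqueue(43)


enqueue(50) -> [50]
dequeue()->50, []
enqueue(50) -> [50]
enqueue(12) -> [50, 12]
dequeue()->50, [12]
enqueue(8) -> [12, 8]
dequeue()->12, [8]
dequeue()->8, []
enqueue(43) -> [43]

Final queue: [43]


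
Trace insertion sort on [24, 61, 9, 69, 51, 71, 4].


Initial: [24, 61, 9, 69, 51, 71, 4]
Insert 61: [24, 61, 9, 69, 51, 71, 4]
Insert 9: [9, 24, 61, 69, 51, 71, 4]
Insert 69: [9, 24, 61, 69, 51, 71, 4]
Insert 51: [9, 24, 51, 61, 69, 71, 4]
Insert 71: [9, 24, 51, 61, 69, 71, 4]
Insert 4: [4, 9, 24, 51, 61, 69, 71]

Sorted: [4, 9, 24, 51, 61, 69, 71]


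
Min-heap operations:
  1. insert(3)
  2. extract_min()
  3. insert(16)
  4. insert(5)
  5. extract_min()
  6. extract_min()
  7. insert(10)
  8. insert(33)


insert(3) -> [3]
extract_min()->3, []
insert(16) -> [16]
insert(5) -> [5, 16]
extract_min()->5, [16]
extract_min()->16, []
insert(10) -> [10]
insert(33) -> [10, 33]

Final heap: [10, 33]


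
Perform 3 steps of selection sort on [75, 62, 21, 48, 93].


Initial: [75, 62, 21, 48, 93]
Step 1: min=21 at 2
  Swap: [21, 62, 75, 48, 93]
Step 2: min=48 at 3
  Swap: [21, 48, 75, 62, 93]
Step 3: min=62 at 3
  Swap: [21, 48, 62, 75, 93]

After 3 steps: [21, 48, 62, 75, 93]


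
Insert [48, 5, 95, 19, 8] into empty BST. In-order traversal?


Insert 48: root
Insert 5: L from 48
Insert 95: R from 48
Insert 19: L from 48 -> R from 5
Insert 8: L from 48 -> R from 5 -> L from 19

In-order: [5, 8, 19, 48, 95]


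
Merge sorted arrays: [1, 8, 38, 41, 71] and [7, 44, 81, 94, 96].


Take 1 from A
Take 7 from B
Take 8 from A
Take 38 from A
Take 41 from A
Take 44 from B
Take 71 from A

Merged: [1, 7, 8, 38, 41, 44, 71, 81, 94, 96]


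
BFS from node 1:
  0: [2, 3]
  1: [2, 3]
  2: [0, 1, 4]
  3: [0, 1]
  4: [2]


Visit 1, enqueue [2, 3]
Visit 2, enqueue [0, 4]
Visit 3, enqueue []
Visit 0, enqueue []
Visit 4, enqueue []

BFS order: [1, 2, 3, 0, 4]


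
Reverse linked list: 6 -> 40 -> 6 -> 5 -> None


Step 1: curr=6, set curr.next=prev(None) | reversed so far: 6
Step 2: curr=40, set curr.next=prev(6) | reversed so far: 40 -> 6
Step 3: curr=6, set curr.next=prev(40) | reversed so far: 6 -> 40 -> 6
Step 4: curr=5, set curr.next=prev(6) | reversed so far: 5 -> 6 -> 40 -> 6

5 -> 6 -> 40 -> 6 -> None


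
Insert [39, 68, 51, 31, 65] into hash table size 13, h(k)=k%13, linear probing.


Insert 39: h=0 -> slot 0
Insert 68: h=3 -> slot 3
Insert 51: h=12 -> slot 12
Insert 31: h=5 -> slot 5
Insert 65: h=0, 1 probes -> slot 1

Table: [39, 65, None, 68, None, 31, None, None, None, None, None, None, 51]


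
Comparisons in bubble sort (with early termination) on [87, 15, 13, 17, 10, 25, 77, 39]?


Algorithm: bubble sort (with early termination)
Input: [87, 15, 13, 17, 10, 25, 77, 39]
Sorted: [10, 13, 15, 17, 25, 39, 77, 87]

25


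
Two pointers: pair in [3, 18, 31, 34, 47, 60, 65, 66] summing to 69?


lo=0(3)+hi=7(66)=69

Yes: 3+66=69


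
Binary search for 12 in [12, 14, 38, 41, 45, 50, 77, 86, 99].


Step 1: lo=0, hi=8, mid=4, val=45
Step 2: lo=0, hi=3, mid=1, val=14
Step 3: lo=0, hi=0, mid=0, val=12

Found at index 0


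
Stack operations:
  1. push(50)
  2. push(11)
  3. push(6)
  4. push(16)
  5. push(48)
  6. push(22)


push(50) -> [50]
push(11) -> [50, 11]
push(6) -> [50, 11, 6]
push(16) -> [50, 11, 6, 16]
push(48) -> [50, 11, 6, 16, 48]
push(22) -> [50, 11, 6, 16, 48, 22]

Final stack: [50, 11, 6, 16, 48, 22]


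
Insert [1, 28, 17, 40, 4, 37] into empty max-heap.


Insert 1: [1]
Insert 28: [28, 1]
Insert 17: [28, 1, 17]
Insert 40: [40, 28, 17, 1]
Insert 4: [40, 28, 17, 1, 4]
Insert 37: [40, 28, 37, 1, 4, 17]

Final heap: [40, 28, 37, 1, 4, 17]


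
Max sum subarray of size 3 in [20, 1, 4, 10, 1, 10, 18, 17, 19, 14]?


[0:3]: 25
[1:4]: 15
[2:5]: 15
[3:6]: 21
[4:7]: 29
[5:8]: 45
[6:9]: 54
[7:10]: 50

Max: 54 at [6:9]


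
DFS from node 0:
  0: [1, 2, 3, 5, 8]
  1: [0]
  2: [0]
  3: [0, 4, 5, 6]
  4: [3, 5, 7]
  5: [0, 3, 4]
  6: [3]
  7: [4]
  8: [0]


Visit 0, push [8, 5, 3, 2, 1]
Visit 1, push []
Visit 2, push []
Visit 3, push [6, 5, 4]
Visit 4, push [7, 5]
Visit 5, push []
Visit 7, push []
Visit 6, push []
Visit 8, push []

DFS order: [0, 1, 2, 3, 4, 5, 7, 6, 8]


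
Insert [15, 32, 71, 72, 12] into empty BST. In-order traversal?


Insert 15: root
Insert 32: R from 15
Insert 71: R from 15 -> R from 32
Insert 72: R from 15 -> R from 32 -> R from 71
Insert 12: L from 15

In-order: [12, 15, 32, 71, 72]


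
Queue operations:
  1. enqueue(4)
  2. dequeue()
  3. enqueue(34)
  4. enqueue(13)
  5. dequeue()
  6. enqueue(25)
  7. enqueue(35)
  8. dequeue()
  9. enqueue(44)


enqueue(4) -> [4]
dequeue()->4, []
enqueue(34) -> [34]
enqueue(13) -> [34, 13]
dequeue()->34, [13]
enqueue(25) -> [13, 25]
enqueue(35) -> [13, 25, 35]
dequeue()->13, [25, 35]
enqueue(44) -> [25, 35, 44]

Final queue: [25, 35, 44]


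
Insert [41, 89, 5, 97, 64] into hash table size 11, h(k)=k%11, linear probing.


Insert 41: h=8 -> slot 8
Insert 89: h=1 -> slot 1
Insert 5: h=5 -> slot 5
Insert 97: h=9 -> slot 9
Insert 64: h=9, 1 probes -> slot 10

Table: [None, 89, None, None, None, 5, None, None, 41, 97, 64]


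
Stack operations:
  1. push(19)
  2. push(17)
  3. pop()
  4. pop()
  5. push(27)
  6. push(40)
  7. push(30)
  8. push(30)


push(19) -> [19]
push(17) -> [19, 17]
pop()->17, [19]
pop()->19, []
push(27) -> [27]
push(40) -> [27, 40]
push(30) -> [27, 40, 30]
push(30) -> [27, 40, 30, 30]

Final stack: [27, 40, 30, 30]


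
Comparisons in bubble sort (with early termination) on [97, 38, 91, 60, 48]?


Algorithm: bubble sort (with early termination)
Input: [97, 38, 91, 60, 48]
Sorted: [38, 48, 60, 91, 97]

10


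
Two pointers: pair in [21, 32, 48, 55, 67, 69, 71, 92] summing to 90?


lo=0(21)+hi=7(92)=113
lo=0(21)+hi=6(71)=92
lo=0(21)+hi=5(69)=90

Yes: 21+69=90


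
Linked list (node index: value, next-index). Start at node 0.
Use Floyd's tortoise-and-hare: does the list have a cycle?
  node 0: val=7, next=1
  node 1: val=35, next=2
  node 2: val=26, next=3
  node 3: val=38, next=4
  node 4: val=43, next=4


Floyd's tortoise (slow, +1) and hare (fast, +2):
  init: slow=0, fast=0
  step 1: slow=1, fast=2
  step 2: slow=2, fast=4
  step 3: slow=3, fast=4
  step 4: slow=4, fast=4
  slow == fast at node 4: cycle detected

Cycle: yes


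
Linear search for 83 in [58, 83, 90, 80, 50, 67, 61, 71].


i=0: 58!=83
i=1: 83==83 found!

Found at 1, 2 comps


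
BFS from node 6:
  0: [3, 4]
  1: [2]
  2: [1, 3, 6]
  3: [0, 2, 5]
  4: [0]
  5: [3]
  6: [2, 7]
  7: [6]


Visit 6, enqueue [2, 7]
Visit 2, enqueue [1, 3]
Visit 7, enqueue []
Visit 1, enqueue []
Visit 3, enqueue [0, 5]
Visit 0, enqueue [4]
Visit 5, enqueue []
Visit 4, enqueue []

BFS order: [6, 2, 7, 1, 3, 0, 5, 4]


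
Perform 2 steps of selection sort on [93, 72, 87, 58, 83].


Initial: [93, 72, 87, 58, 83]
Step 1: min=58 at 3
  Swap: [58, 72, 87, 93, 83]
Step 2: min=72 at 1
  Swap: [58, 72, 87, 93, 83]

After 2 steps: [58, 72, 87, 93, 83]


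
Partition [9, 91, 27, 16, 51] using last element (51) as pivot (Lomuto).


Pivot: 51
  9 <= 51: advance i (no swap)
  27 <= 51: swap -> [9, 27, 91, 16, 51]
  16 <= 51: swap -> [9, 27, 16, 91, 51]
Place pivot at 3: [9, 27, 16, 51, 91]

Partitioned: [9, 27, 16, 51, 91]


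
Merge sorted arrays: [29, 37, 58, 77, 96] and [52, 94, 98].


Take 29 from A
Take 37 from A
Take 52 from B
Take 58 from A
Take 77 from A
Take 94 from B
Take 96 from A

Merged: [29, 37, 52, 58, 77, 94, 96, 98]


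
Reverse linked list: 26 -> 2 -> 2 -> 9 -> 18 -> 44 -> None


Step 1: curr=26, set curr.next=prev(None) | reversed so far: 26
Step 2: curr=2, set curr.next=prev(26) | reversed so far: 2 -> 26
Step 3: curr=2, set curr.next=prev(2) | reversed so far: 2 -> 2 -> 26
Step 4: curr=9, set curr.next=prev(2) | reversed so far: 9 -> 2 -> 2 -> 26
Step 5: curr=18, set curr.next=prev(9) | reversed so far: 18 -> 9 -> 2 -> 2 -> 26
Step 6: curr=44, set curr.next=prev(18) | reversed so far: 44 -> 18 -> 9 -> 2 -> 2 -> 26

44 -> 18 -> 9 -> 2 -> 2 -> 26 -> None


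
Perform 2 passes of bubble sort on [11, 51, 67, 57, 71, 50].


Initial: [11, 51, 67, 57, 71, 50]
Pass 1: [11, 51, 57, 67, 50, 71] (2 swaps)
Pass 2: [11, 51, 57, 50, 67, 71] (1 swaps)

After 2 passes: [11, 51, 57, 50, 67, 71]


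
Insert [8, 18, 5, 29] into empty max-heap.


Insert 8: [8]
Insert 18: [18, 8]
Insert 5: [18, 8, 5]
Insert 29: [29, 18, 5, 8]

Final heap: [29, 18, 5, 8]


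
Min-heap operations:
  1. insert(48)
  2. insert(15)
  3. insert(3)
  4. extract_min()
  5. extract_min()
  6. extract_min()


insert(48) -> [48]
insert(15) -> [15, 48]
insert(3) -> [3, 48, 15]
extract_min()->3, [15, 48]
extract_min()->15, [48]
extract_min()->48, []

Final heap: []


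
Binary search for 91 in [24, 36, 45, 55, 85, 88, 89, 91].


Step 1: lo=0, hi=7, mid=3, val=55
Step 2: lo=4, hi=7, mid=5, val=88
Step 3: lo=6, hi=7, mid=6, val=89
Step 4: lo=7, hi=7, mid=7, val=91

Found at index 7


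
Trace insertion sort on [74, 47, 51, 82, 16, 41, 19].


Initial: [74, 47, 51, 82, 16, 41, 19]
Insert 47: [47, 74, 51, 82, 16, 41, 19]
Insert 51: [47, 51, 74, 82, 16, 41, 19]
Insert 82: [47, 51, 74, 82, 16, 41, 19]
Insert 16: [16, 47, 51, 74, 82, 41, 19]
Insert 41: [16, 41, 47, 51, 74, 82, 19]
Insert 19: [16, 19, 41, 47, 51, 74, 82]

Sorted: [16, 19, 41, 47, 51, 74, 82]


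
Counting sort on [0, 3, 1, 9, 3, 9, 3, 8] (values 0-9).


Input: [0, 3, 1, 9, 3, 9, 3, 8]
Counts: [1, 1, 0, 3, 0, 0, 0, 0, 1, 2]

Sorted: [0, 1, 3, 3, 3, 8, 9, 9]


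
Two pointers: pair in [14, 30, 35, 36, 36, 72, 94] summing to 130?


lo=0(14)+hi=6(94)=108
lo=1(30)+hi=6(94)=124
lo=2(35)+hi=6(94)=129
lo=3(36)+hi=6(94)=130

Yes: 36+94=130


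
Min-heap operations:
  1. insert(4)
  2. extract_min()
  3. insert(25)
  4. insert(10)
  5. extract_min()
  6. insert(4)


insert(4) -> [4]
extract_min()->4, []
insert(25) -> [25]
insert(10) -> [10, 25]
extract_min()->10, [25]
insert(4) -> [4, 25]

Final heap: [4, 25]


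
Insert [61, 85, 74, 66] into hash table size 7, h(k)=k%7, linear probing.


Insert 61: h=5 -> slot 5
Insert 85: h=1 -> slot 1
Insert 74: h=4 -> slot 4
Insert 66: h=3 -> slot 3

Table: [None, 85, None, 66, 74, 61, None]


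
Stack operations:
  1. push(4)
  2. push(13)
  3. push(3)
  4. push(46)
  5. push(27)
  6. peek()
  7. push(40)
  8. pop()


push(4) -> [4]
push(13) -> [4, 13]
push(3) -> [4, 13, 3]
push(46) -> [4, 13, 3, 46]
push(27) -> [4, 13, 3, 46, 27]
peek()->27
push(40) -> [4, 13, 3, 46, 27, 40]
pop()->40, [4, 13, 3, 46, 27]

Final stack: [4, 13, 3, 46, 27]


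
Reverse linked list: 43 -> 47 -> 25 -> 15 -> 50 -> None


Step 1: curr=43, set curr.next=prev(None) | reversed so far: 43
Step 2: curr=47, set curr.next=prev(43) | reversed so far: 47 -> 43
Step 3: curr=25, set curr.next=prev(47) | reversed so far: 25 -> 47 -> 43
Step 4: curr=15, set curr.next=prev(25) | reversed so far: 15 -> 25 -> 47 -> 43
Step 5: curr=50, set curr.next=prev(15) | reversed so far: 50 -> 15 -> 25 -> 47 -> 43

50 -> 15 -> 25 -> 47 -> 43 -> None


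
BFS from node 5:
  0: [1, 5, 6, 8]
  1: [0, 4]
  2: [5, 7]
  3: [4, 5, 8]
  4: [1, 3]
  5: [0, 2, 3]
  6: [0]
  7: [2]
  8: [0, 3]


Visit 5, enqueue [0, 2, 3]
Visit 0, enqueue [1, 6, 8]
Visit 2, enqueue [7]
Visit 3, enqueue [4]
Visit 1, enqueue []
Visit 6, enqueue []
Visit 8, enqueue []
Visit 7, enqueue []
Visit 4, enqueue []

BFS order: [5, 0, 2, 3, 1, 6, 8, 7, 4]


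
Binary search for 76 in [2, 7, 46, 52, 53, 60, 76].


Step 1: lo=0, hi=6, mid=3, val=52
Step 2: lo=4, hi=6, mid=5, val=60
Step 3: lo=6, hi=6, mid=6, val=76

Found at index 6


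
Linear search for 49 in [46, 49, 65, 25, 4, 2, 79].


i=0: 46!=49
i=1: 49==49 found!

Found at 1, 2 comps


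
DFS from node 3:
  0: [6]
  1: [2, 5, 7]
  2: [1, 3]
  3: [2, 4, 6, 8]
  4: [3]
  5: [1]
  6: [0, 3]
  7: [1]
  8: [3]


Visit 3, push [8, 6, 4, 2]
Visit 2, push [1]
Visit 1, push [7, 5]
Visit 5, push []
Visit 7, push []
Visit 4, push []
Visit 6, push [0]
Visit 0, push []
Visit 8, push []

DFS order: [3, 2, 1, 5, 7, 4, 6, 0, 8]


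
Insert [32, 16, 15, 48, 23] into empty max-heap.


Insert 32: [32]
Insert 16: [32, 16]
Insert 15: [32, 16, 15]
Insert 48: [48, 32, 15, 16]
Insert 23: [48, 32, 15, 16, 23]

Final heap: [48, 32, 15, 16, 23]


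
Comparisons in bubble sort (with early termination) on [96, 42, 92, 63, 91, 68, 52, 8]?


Algorithm: bubble sort (with early termination)
Input: [96, 42, 92, 63, 91, 68, 52, 8]
Sorted: [8, 42, 52, 63, 68, 91, 92, 96]

28


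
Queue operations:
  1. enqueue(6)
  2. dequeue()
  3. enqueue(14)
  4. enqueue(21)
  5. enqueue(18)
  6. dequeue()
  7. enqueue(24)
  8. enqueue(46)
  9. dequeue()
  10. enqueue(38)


enqueue(6) -> [6]
dequeue()->6, []
enqueue(14) -> [14]
enqueue(21) -> [14, 21]
enqueue(18) -> [14, 21, 18]
dequeue()->14, [21, 18]
enqueue(24) -> [21, 18, 24]
enqueue(46) -> [21, 18, 24, 46]
dequeue()->21, [18, 24, 46]
enqueue(38) -> [18, 24, 46, 38]

Final queue: [18, 24, 46, 38]


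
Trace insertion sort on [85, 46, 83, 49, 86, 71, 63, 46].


Initial: [85, 46, 83, 49, 86, 71, 63, 46]
Insert 46: [46, 85, 83, 49, 86, 71, 63, 46]
Insert 83: [46, 83, 85, 49, 86, 71, 63, 46]
Insert 49: [46, 49, 83, 85, 86, 71, 63, 46]
Insert 86: [46, 49, 83, 85, 86, 71, 63, 46]
Insert 71: [46, 49, 71, 83, 85, 86, 63, 46]
Insert 63: [46, 49, 63, 71, 83, 85, 86, 46]
Insert 46: [46, 46, 49, 63, 71, 83, 85, 86]

Sorted: [46, 46, 49, 63, 71, 83, 85, 86]


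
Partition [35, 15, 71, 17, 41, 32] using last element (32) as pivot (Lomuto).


Pivot: 32
  15 <= 32: swap -> [15, 35, 71, 17, 41, 32]
  17 <= 32: swap -> [15, 17, 71, 35, 41, 32]
Place pivot at 2: [15, 17, 32, 35, 41, 71]

Partitioned: [15, 17, 32, 35, 41, 71]


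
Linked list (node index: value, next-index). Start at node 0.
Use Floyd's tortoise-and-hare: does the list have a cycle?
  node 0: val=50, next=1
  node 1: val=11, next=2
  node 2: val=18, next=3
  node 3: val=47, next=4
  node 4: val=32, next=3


Floyd's tortoise (slow, +1) and hare (fast, +2):
  init: slow=0, fast=0
  step 1: slow=1, fast=2
  step 2: slow=2, fast=4
  step 3: slow=3, fast=4
  step 4: slow=4, fast=4
  slow == fast at node 4: cycle detected

Cycle: yes


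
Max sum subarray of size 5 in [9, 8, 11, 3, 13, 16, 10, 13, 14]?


[0:5]: 44
[1:6]: 51
[2:7]: 53
[3:8]: 55
[4:9]: 66

Max: 66 at [4:9]


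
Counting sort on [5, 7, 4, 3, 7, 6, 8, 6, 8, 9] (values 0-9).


Input: [5, 7, 4, 3, 7, 6, 8, 6, 8, 9]
Counts: [0, 0, 0, 1, 1, 1, 2, 2, 2, 1]

Sorted: [3, 4, 5, 6, 6, 7, 7, 8, 8, 9]


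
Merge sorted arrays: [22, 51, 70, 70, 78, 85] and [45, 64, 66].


Take 22 from A
Take 45 from B
Take 51 from A
Take 64 from B
Take 66 from B

Merged: [22, 45, 51, 64, 66, 70, 70, 78, 85]


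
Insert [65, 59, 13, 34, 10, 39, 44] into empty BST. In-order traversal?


Insert 65: root
Insert 59: L from 65
Insert 13: L from 65 -> L from 59
Insert 34: L from 65 -> L from 59 -> R from 13
Insert 10: L from 65 -> L from 59 -> L from 13
Insert 39: L from 65 -> L from 59 -> R from 13 -> R from 34
Insert 44: L from 65 -> L from 59 -> R from 13 -> R from 34 -> R from 39

In-order: [10, 13, 34, 39, 44, 59, 65]


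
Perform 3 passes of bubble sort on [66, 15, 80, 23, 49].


Initial: [66, 15, 80, 23, 49]
Pass 1: [15, 66, 23, 49, 80] (3 swaps)
Pass 2: [15, 23, 49, 66, 80] (2 swaps)
Pass 3: [15, 23, 49, 66, 80] (0 swaps)

After 3 passes: [15, 23, 49, 66, 80]


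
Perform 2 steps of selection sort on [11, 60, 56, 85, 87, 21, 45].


Initial: [11, 60, 56, 85, 87, 21, 45]
Step 1: min=11 at 0
  Swap: [11, 60, 56, 85, 87, 21, 45]
Step 2: min=21 at 5
  Swap: [11, 21, 56, 85, 87, 60, 45]

After 2 steps: [11, 21, 56, 85, 87, 60, 45]


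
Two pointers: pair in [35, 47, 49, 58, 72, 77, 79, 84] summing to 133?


lo=0(35)+hi=7(84)=119
lo=1(47)+hi=7(84)=131
lo=2(49)+hi=7(84)=133

Yes: 49+84=133


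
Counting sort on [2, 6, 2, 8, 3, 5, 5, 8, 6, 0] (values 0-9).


Input: [2, 6, 2, 8, 3, 5, 5, 8, 6, 0]
Counts: [1, 0, 2, 1, 0, 2, 2, 0, 2, 0]

Sorted: [0, 2, 2, 3, 5, 5, 6, 6, 8, 8]


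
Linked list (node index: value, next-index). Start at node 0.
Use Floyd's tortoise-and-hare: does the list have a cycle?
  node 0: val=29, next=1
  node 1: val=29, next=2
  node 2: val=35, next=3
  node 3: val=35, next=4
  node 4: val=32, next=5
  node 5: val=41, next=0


Floyd's tortoise (slow, +1) and hare (fast, +2):
  init: slow=0, fast=0
  step 1: slow=1, fast=2
  step 2: slow=2, fast=4
  step 3: slow=3, fast=0
  step 4: slow=4, fast=2
  step 5: slow=5, fast=4
  step 6: slow=0, fast=0
  slow == fast at node 0: cycle detected

Cycle: yes


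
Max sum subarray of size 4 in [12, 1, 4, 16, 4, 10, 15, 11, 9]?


[0:4]: 33
[1:5]: 25
[2:6]: 34
[3:7]: 45
[4:8]: 40
[5:9]: 45

Max: 45 at [3:7]


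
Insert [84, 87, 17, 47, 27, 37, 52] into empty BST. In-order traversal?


Insert 84: root
Insert 87: R from 84
Insert 17: L from 84
Insert 47: L from 84 -> R from 17
Insert 27: L from 84 -> R from 17 -> L from 47
Insert 37: L from 84 -> R from 17 -> L from 47 -> R from 27
Insert 52: L from 84 -> R from 17 -> R from 47

In-order: [17, 27, 37, 47, 52, 84, 87]


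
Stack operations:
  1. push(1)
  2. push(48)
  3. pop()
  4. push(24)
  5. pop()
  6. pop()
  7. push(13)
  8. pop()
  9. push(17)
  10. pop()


push(1) -> [1]
push(48) -> [1, 48]
pop()->48, [1]
push(24) -> [1, 24]
pop()->24, [1]
pop()->1, []
push(13) -> [13]
pop()->13, []
push(17) -> [17]
pop()->17, []

Final stack: []


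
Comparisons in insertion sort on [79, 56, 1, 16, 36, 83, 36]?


Algorithm: insertion sort
Input: [79, 56, 1, 16, 36, 83, 36]
Sorted: [1, 16, 36, 36, 56, 79, 83]

14


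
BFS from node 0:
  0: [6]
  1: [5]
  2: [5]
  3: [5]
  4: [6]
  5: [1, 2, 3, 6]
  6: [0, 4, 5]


Visit 0, enqueue [6]
Visit 6, enqueue [4, 5]
Visit 4, enqueue []
Visit 5, enqueue [1, 2, 3]
Visit 1, enqueue []
Visit 2, enqueue []
Visit 3, enqueue []

BFS order: [0, 6, 4, 5, 1, 2, 3]
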